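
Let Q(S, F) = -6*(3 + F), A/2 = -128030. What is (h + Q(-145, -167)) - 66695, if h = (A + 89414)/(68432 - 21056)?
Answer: -1556645491/23688 ≈ -65715.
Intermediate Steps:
A = -256060 (A = 2*(-128030) = -256060)
h = -83323/23688 (h = (-256060 + 89414)/(68432 - 21056) = -166646/47376 = -166646*1/47376 = -83323/23688 ≈ -3.5175)
Q(S, F) = -18 - 6*F
(h + Q(-145, -167)) - 66695 = (-83323/23688 + (-18 - 6*(-167))) - 66695 = (-83323/23688 + (-18 + 1002)) - 66695 = (-83323/23688 + 984) - 66695 = 23225669/23688 - 66695 = -1556645491/23688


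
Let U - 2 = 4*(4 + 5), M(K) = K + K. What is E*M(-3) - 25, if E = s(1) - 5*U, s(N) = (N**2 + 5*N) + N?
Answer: 1073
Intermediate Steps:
M(K) = 2*K
s(N) = N**2 + 6*N
U = 38 (U = 2 + 4*(4 + 5) = 2 + 4*9 = 2 + 36 = 38)
E = -183 (E = 1*(6 + 1) - 5*38 = 1*7 - 190 = 7 - 190 = -183)
E*M(-3) - 25 = -366*(-3) - 25 = -183*(-6) - 25 = 1098 - 25 = 1073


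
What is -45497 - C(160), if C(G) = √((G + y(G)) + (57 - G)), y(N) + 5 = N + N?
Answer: -45497 - 2*√93 ≈ -45516.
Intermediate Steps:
y(N) = -5 + 2*N (y(N) = -5 + (N + N) = -5 + 2*N)
C(G) = √(52 + 2*G) (C(G) = √((G + (-5 + 2*G)) + (57 - G)) = √((-5 + 3*G) + (57 - G)) = √(52 + 2*G))
-45497 - C(160) = -45497 - √(52 + 2*160) = -45497 - √(52 + 320) = -45497 - √372 = -45497 - 2*√93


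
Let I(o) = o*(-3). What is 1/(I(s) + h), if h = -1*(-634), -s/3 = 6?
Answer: 1/688 ≈ 0.0014535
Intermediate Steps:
s = -18 (s = -3*6 = -18)
I(o) = -3*o
h = 634
1/(I(s) + h) = 1/(-3*(-18) + 634) = 1/(54 + 634) = 1/688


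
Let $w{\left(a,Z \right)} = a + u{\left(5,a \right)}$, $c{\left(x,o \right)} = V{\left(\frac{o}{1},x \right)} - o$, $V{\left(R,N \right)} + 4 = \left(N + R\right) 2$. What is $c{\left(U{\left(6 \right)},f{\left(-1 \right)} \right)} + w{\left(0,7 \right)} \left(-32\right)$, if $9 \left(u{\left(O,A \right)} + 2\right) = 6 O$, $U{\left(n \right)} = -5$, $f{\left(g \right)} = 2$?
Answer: $- \frac{164}{3} \approx -54.667$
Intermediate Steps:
$V{\left(R,N \right)} = -4 + 2 N + 2 R$ ($V{\left(R,N \right)} = -4 + \left(N + R\right) 2 = -4 + \left(2 N + 2 R\right) = -4 + 2 N + 2 R$)
$u{\left(O,A \right)} = -2 + \frac{2 O}{3}$ ($u{\left(O,A \right)} = -2 + \frac{6 O}{9} = -2 + \frac{2 O}{3}$)
$c{\left(x,o \right)} = -4 + o + 2 x$ ($c{\left(x,o \right)} = \left(-4 + 2 x + 2 \frac{o}{1}\right) - o = \left(-4 + 2 x + 2 o 1\right) - o = \left(-4 + 2 x + 2 o\right) - o = \left(-4 + 2 o + 2 x\right) - o = -4 + o + 2 x$)
$w{\left(a,Z \right)} = \frac{4}{3} + a$ ($w{\left(a,Z \right)} = a + \left(-2 + \frac{2}{3} \cdot 5\right) = a + \left(-2 + \frac{10}{3}\right) = a + \frac{4}{3} = \frac{4}{3} + a$)
$c{\left(U{\left(6 \right)},f{\left(-1 \right)} \right)} + w{\left(0,7 \right)} \left(-32\right) = \left(-4 + 2 + 2 \left(-5\right)\right) + \left(\frac{4}{3} + 0\right) \left(-32\right) = \left(-4 + 2 - 10\right) + \frac{4}{3} \left(-32\right) = -12 - \frac{128}{3} = - \frac{164}{3}$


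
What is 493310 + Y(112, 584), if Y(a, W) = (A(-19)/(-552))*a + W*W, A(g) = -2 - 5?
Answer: 57571352/69 ≈ 8.3437e+5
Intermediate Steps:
A(g) = -7
Y(a, W) = W² + 7*a/552 (Y(a, W) = (-7/(-552))*a + W*W = (-7*(-1/552))*a + W² = 7*a/552 + W² = W² + 7*a/552)
493310 + Y(112, 584) = 493310 + (584² + (7/552)*112) = 493310 + (341056 + 98/69) = 493310 + 23532962/69 = 57571352/69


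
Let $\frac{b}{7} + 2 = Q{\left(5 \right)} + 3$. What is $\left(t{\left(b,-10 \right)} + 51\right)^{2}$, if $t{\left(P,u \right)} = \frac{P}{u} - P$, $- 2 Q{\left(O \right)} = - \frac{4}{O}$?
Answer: $\frac{4044121}{2500} \approx 1617.6$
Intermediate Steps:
$Q{\left(O \right)} = \frac{2}{O}$ ($Q{\left(O \right)} = - \frac{\left(-4\right) \frac{1}{O}}{2} = \frac{2}{O}$)
$b = \frac{49}{5}$ ($b = -14 + 7 \left(\frac{2}{5} + 3\right) = -14 + 7 \cdot \frac{17}{5} = -14 + \frac{119}{5} = \frac{49}{5} \approx 9.8$)
$t{\left(P,u \right)} = - P + \frac{P}{u}$
$\left(t{\left(b,-10 \right)} + 51\right)^{2} = \left(\left(\left(-1\right) \frac{49}{5} + \frac{49}{5 \left(-10\right)}\right) + 51\right)^{2} = \left(\left(- \frac{49}{5} + \frac{49}{5} \left(- \frac{1}{10}\right)\right) + 51\right)^{2} = \left(\left(- \frac{49}{5} - \frac{49}{50}\right) + 51\right)^{2} = \left(- \frac{539}{50} + 51\right)^{2} = \left(\frac{2011}{50}\right)^{2} = \frac{4044121}{2500}$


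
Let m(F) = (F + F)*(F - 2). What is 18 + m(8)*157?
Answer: 15090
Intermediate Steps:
m(F) = 2*F*(-2 + F) (m(F) = (2*F)*(-2 + F) = 2*F*(-2 + F))
18 + m(8)*157 = 18 + (2*8*(-2 + 8))*157 = 18 + (2*8*6)*157 = 18 + 96*157 = 18 + 15072 = 15090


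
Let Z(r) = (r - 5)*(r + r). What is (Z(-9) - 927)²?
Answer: 455625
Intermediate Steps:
Z(r) = 2*r*(-5 + r) (Z(r) = (-5 + r)*(2*r) = 2*r*(-5 + r))
(Z(-9) - 927)² = (2*(-9)*(-5 - 9) - 927)² = (2*(-9)*(-14) - 927)² = (252 - 927)² = (-675)² = 455625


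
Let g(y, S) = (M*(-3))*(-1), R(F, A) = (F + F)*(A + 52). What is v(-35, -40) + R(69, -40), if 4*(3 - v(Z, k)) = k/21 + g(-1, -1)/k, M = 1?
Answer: 5575903/3360 ≈ 1659.5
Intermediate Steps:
R(F, A) = 2*F*(52 + A) (R(F, A) = (2*F)*(52 + A) = 2*F*(52 + A))
g(y, S) = 3 (g(y, S) = (1*(-3))*(-1) = -3*(-1) = 3)
v(Z, k) = 3 - 3/(4*k) - k/84 (v(Z, k) = 3 - (k/21 + 3/k)/4 = 3 - (3/k + k/21)/4 = 3 + (-3/(4*k) - k/84) = 3 - 3/(4*k) - k/84)
v(-35, -40) + R(69, -40) = (1/84)*(-63 - 40*(252 - 1*(-40)))/(-40) + 2*69*(52 - 40) = (1/84)*(-1/40)*(-63 - 40*(252 + 40)) + 2*69*12 = (1/84)*(-1/40)*(-63 - 40*292) + 1656 = (1/84)*(-1/40)*(-63 - 11680) + 1656 = (1/84)*(-1/40)*(-11743) + 1656 = 11743/3360 + 1656 = 5575903/3360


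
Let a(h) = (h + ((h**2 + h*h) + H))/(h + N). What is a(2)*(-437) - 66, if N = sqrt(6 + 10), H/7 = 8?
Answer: -4873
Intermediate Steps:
H = 56 (H = 7*8 = 56)
N = 4 (N = sqrt(16) = 4)
a(h) = (56 + h + 2*h**2)/(4 + h) (a(h) = (h + ((h**2 + h*h) + 56))/(h + 4) = (h + ((h**2 + h**2) + 56))/(4 + h) = (h + (2*h**2 + 56))/(4 + h) = (h + (56 + 2*h**2))/(4 + h) = (56 + h + 2*h**2)/(4 + h))
a(2)*(-437) - 66 = ((56 + 2 + 2*2**2)/(4 + 2))*(-437) - 66 = ((56 + 2 + 2*4)/6)*(-437) - 66 = ((56 + 2 + 8)/6)*(-437) - 66 = ((1/6)*66)*(-437) - 66 = 11*(-437) - 66 = -4807 - 66 = -4873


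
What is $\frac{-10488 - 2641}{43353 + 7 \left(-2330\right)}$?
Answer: $- \frac{13129}{27043} \approx -0.48549$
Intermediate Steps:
$\frac{-10488 - 2641}{43353 + 7 \left(-2330\right)} = - \frac{13129}{43353 - 16310} = - \frac{13129}{27043}$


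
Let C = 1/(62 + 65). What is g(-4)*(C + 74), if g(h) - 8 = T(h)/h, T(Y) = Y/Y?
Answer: 291369/508 ≈ 573.56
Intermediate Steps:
C = 1/127 ≈ 0.0078740
T(Y) = 1
g(h) = 8 + 1/h
g(-4)*(C + 74) = (8 + 1/(-4))*(1/127 + 74) = (8 - ¼)*(9399/127) = (31/4)*(9399/127) = 291369/508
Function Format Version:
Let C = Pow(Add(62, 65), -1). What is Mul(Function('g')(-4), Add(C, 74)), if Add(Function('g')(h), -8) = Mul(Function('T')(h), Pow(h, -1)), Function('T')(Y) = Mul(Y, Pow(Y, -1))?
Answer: Rational(291369, 508) ≈ 573.56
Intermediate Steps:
C = Rational(1, 127) (C = Pow(127, -1) = Rational(1, 127) ≈ 0.0078740)
Function('T')(Y) = 1
Function('g')(h) = Add(8, Pow(h, -1)) (Function('g')(h) = Add(8, Mul(1, Pow(h, -1))) = Add(8, Pow(h, -1)))
Mul(Function('g')(-4), Add(C, 74)) = Mul(Add(8, Pow(-4, -1)), Add(Rational(1, 127), 74)) = Mul(Add(8, Rational(-1, 4)), Rational(9399, 127)) = Mul(Rational(31, 4), Rational(9399, 127)) = Rational(291369, 508)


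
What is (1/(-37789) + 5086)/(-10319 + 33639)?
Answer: 192194853/881239480 ≈ 0.21810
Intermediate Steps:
(1/(-37789) + 5086)/(-10319 + 33639) = (-1/37789 + 5086)/23320 = (192194853/37789)*(1/23320) = 192194853/881239480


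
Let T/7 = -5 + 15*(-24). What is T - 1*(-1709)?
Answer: -846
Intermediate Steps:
T = -2555 (T = 7*(-5 + 15*(-24)) = 7*(-5 - 360) = 7*(-365) = -2555)
T - 1*(-1709) = -2555 - 1*(-1709) = -2555 + 1709 = -846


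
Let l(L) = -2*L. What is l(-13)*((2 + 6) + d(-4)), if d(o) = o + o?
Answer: 0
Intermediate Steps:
d(o) = 2*o
l(-13)*((2 + 6) + d(-4)) = (-2*(-13))*((2 + 6) + 2*(-4)) = 26*(8 - 8) = 26*0 = 0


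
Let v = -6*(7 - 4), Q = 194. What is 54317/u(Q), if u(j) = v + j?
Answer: 54317/176 ≈ 308.62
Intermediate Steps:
v = -18 (v = -6*3 = -18)
u(j) = -18 + j
54317/u(Q) = 54317/(-18 + 194) = 54317/176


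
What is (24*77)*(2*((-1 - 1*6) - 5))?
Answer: -44352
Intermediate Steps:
(24*77)*(2*((-1 - 1*6) - 5)) = 1848*(2*((-1 - 6) - 5)) = 1848*(2*(-7 - 5)) = 1848*(2*(-12)) = 1848*(-24) = -44352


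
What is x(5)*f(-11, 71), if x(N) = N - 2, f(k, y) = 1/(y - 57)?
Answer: 3/14 ≈ 0.21429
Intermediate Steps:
f(k, y) = 1/(-57 + y)
x(N) = -2 + N
x(5)*f(-11, 71) = (-2 + 5)/(-57 + 71) = 3/14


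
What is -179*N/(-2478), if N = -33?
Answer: -1969/826 ≈ -2.3838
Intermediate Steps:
-179*N/(-2478) = -179*(-33)/(-2478) = 5907*(-1/2478) = -1969/826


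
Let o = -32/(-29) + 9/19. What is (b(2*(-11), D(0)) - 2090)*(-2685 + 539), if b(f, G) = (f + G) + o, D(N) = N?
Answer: 86050382/19 ≈ 4.5290e+6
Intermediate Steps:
o = 869/551 (o = -32*(-1/29) + 9*(1/19) = 32/29 + 9/19 = 869/551 ≈ 1.5771)
b(f, G) = 869/551 + G + f (b(f, G) = (f + G) + 869/551 = (G + f) + 869/551 = 869/551 + G + f)
(b(2*(-11), D(0)) - 2090)*(-2685 + 539) = ((869/551 + 0 + 2*(-11)) - 2090)*(-2685 + 539) = ((869/551 + 0 - 22) - 2090)*(-2146) = (-11253/551 - 2090)*(-2146) = -1162843/551*(-2146) = 86050382/19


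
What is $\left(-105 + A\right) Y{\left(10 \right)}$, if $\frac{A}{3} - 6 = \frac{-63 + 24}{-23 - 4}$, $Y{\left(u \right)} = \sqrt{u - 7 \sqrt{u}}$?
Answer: $- \frac{248 \sqrt{10 - 7 \sqrt{10}}}{3} \approx - 287.98 i$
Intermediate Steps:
$A = \frac{67}{3}$ ($A = 18 + 3 \frac{-63 + 24}{-23 - 4} = 18 + 3 \left(- \frac{39}{-27}\right) = 18 + 3 \left(\left(-39\right) \left(- \frac{1}{27}\right)\right) = 18 + 3 \cdot \frac{13}{9} = 18 + \frac{13}{3} = \frac{67}{3} \approx 22.333$)
$\left(-105 + A\right) Y{\left(10 \right)} = \left(-105 + \frac{67}{3}\right) \sqrt{10 - 7 \sqrt{10}} = - \frac{248 \sqrt{10 - 7 \sqrt{10}}}{3}$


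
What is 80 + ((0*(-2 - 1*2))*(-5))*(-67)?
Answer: 80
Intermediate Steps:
80 + ((0*(-2 - 1*2))*(-5))*(-67) = 80 + ((0*(-2 - 2))*(-5))*(-67) = 80 + ((0*(-4))*(-5))*(-67) = 80 + (0*(-5))*(-67) = 80 + 0*(-67) = 80 + 0 = 80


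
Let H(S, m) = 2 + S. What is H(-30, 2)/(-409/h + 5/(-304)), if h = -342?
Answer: -10944/461 ≈ -23.740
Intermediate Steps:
H(-30, 2)/(-409/h + 5/(-304)) = (2 - 30)/(-409/(-342) + 5/(-304)) = -28/(-409*(-1/342) + 5*(-1/304)) = -28/(409/342 - 5/304) = -28/3227/2736 = -28*2736/3227 = -10944/461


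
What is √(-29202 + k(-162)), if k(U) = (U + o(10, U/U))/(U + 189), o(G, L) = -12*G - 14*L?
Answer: 25*I*√3786/9 ≈ 170.92*I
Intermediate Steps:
o(G, L) = -14*L - 12*G
k(U) = (-134 + U)/(189 + U) (k(U) = (U + (-14*U/U - 12*10))/(U + 189) = (U + (-14*1 - 120))/(189 + U) = (U + (-14 - 120))/(189 + U) = (U - 134)/(189 + U) = (-134 + U)/(189 + U))
√(-29202 + k(-162)) = √(-29202 + (-134 - 162)/(189 - 162)) = √(-29202 - 296/27) = √(-788750/27) = 25*I*√3786/9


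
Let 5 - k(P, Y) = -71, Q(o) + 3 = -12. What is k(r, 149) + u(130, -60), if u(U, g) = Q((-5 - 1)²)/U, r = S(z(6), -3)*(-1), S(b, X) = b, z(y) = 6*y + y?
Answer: 1973/26 ≈ 75.885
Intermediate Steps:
z(y) = 7*y
Q(o) = -15 (Q(o) = -3 - 12 = -15)
r = -42 (r = (7*6)*(-1) = 42*(-1) = -42)
k(P, Y) = 76 (k(P, Y) = 5 - 1*(-71) = 5 + 71 = 76)
u(U, g) = -15/U
k(r, 149) + u(130, -60) = 76 - 15/130 = 76 - 15*1/130 = 76 - 3/26 = 1973/26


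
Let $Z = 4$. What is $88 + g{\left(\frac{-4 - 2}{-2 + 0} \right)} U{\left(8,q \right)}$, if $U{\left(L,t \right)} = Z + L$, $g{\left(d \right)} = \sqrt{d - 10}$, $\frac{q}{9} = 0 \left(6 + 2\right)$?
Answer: $88 + 12 i \sqrt{7} \approx 88.0 + 31.749 i$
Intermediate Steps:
$q = 0$ ($q = 9 \cdot 0 \left(6 + 2\right) = 9 \cdot 0 \cdot 8 = 9 \cdot 0 = 0$)
$g{\left(d \right)} = \sqrt{-10 + d}$
$U{\left(L,t \right)} = 4 + L$
$88 + g{\left(\frac{-4 - 2}{-2 + 0} \right)} U{\left(8,q \right)} = 88 + \sqrt{-10 + \frac{-4 - 2}{-2 + 0}} \left(4 + 8\right) = 88 + \sqrt{-10 - \frac{6}{-2}} \cdot 12 = 88 + \sqrt{-10 - -3} \cdot 12 = 88 + \sqrt{-10 + 3} \cdot 12 = 88 + \sqrt{-7} \cdot 12 = 88 + i \sqrt{7} \cdot 12 = 88 + 12 i \sqrt{7}$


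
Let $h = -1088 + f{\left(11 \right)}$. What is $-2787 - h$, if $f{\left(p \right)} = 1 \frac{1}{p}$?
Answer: $- \frac{18690}{11} \approx -1699.1$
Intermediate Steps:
$f{\left(p \right)} = \frac{1}{p}$
$h = - \frac{11967}{11}$ ($h = -1088 + \frac{1}{11} = - \frac{11967}{11} \approx -1087.9$)
$-2787 - h = -2787 - - \frac{11967}{11} = -2787 + \frac{11967}{11} = - \frac{18690}{11}$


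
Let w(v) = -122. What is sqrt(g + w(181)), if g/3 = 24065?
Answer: sqrt(72073) ≈ 268.46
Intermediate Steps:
g = 72195 (g = 3*24065 = 72195)
sqrt(g + w(181)) = sqrt(72195 - 122) = sqrt(72073)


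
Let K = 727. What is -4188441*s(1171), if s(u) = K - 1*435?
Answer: -1223024772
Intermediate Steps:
s(u) = 292 (s(u) = 727 - 1*435 = 727 - 435 = 292)
-4188441*s(1171) = -4188441/(1/292) = -4188441/1/292 = -4188441*292 = -1223024772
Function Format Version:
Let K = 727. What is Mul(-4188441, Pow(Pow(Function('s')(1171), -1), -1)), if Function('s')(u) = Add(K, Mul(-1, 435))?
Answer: -1223024772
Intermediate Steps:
Function('s')(u) = 292 (Function('s')(u) = Add(727, Mul(-1, 435)) = Add(727, -435) = 292)
Mul(-4188441, Pow(Pow(Function('s')(1171), -1), -1)) = Mul(-4188441, Pow(Pow(292, -1), -1)) = Mul(-4188441, Pow(Rational(1, 292), -1)) = Mul(-4188441, 292) = -1223024772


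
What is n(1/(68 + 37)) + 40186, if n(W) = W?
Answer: 4219531/105 ≈ 40186.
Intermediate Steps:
n(1/(68 + 37)) + 40186 = 1/(68 + 37) + 40186 = 1/105 + 40186 = 4219531/105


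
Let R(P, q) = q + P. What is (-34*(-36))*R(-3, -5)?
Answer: -9792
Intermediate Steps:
R(P, q) = P + q
(-34*(-36))*R(-3, -5) = (-34*(-36))*(-3 - 5) = 1224*(-8) = -9792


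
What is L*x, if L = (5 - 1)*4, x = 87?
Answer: 1392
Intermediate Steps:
L = 16 (L = 4*4 = 16)
L*x = 16*87 = 1392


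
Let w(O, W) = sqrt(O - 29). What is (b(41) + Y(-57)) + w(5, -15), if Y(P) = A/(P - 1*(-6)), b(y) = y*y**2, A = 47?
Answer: 3514924/51 + 2*I*sqrt(6) ≈ 68920.0 + 4.899*I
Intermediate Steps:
w(O, W) = sqrt(-29 + O)
b(y) = y**3
Y(P) = 47/(6 + P) (Y(P) = 47/(P - 1*(-6)) = 47/(P + 6) = 47/(6 + P))
(b(41) + Y(-57)) + w(5, -15) = (41**3 + 47/(6 - 57)) + sqrt(-29 + 5) = (68921 + 47/(-51)) + sqrt(-24) = (68921 + 47*(-1/51)) + 2*I*sqrt(6) = (68921 - 47/51) + 2*I*sqrt(6) = 3514924/51 + 2*I*sqrt(6)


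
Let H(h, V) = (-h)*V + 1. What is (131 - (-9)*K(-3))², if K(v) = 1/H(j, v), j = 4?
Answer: 2930944/169 ≈ 17343.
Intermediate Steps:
H(h, V) = 1 - V*h (H(h, V) = -V*h + 1 = 1 - V*h)
K(v) = 1/(1 - 4*v) (K(v) = 1/(1 - 1*v*4) = 1/(1 - 4*v))
(131 - (-9)*K(-3))² = (131 - (-9)*(-1/(-1 + 4*(-3))))² = (131 - (-9)*(-1/(-1 - 12)))² = (131 - (-9)*(-1/(-13)))² = (131 - (-9)*(-1*(-1/13)))² = (131 - (-9)/13)² = (131 - 1*(-9/13))² = (131 + 9/13)² = (1712/13)² = 2930944/169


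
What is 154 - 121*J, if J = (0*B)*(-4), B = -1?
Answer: 154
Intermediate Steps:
J = 0 (J = (0*(-1))*(-4) = 0*(-4) = 0)
154 - 121*J = 154 - 121*0 = 154 + 0 = 154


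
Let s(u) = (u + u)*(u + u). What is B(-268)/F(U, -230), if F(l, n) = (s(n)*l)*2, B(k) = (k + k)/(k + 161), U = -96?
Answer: -67/543388800 ≈ -1.2330e-7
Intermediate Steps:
s(u) = 4*u² (s(u) = (2*u)*(2*u) = 4*u²)
B(k) = 2*k/(161 + k) (B(k) = (2*k)/(161 + k) = 2*k/(161 + k))
F(l, n) = 8*l*n² (F(l, n) = ((4*n²)*l)*2 = (4*l*n²)*2 = 8*l*n²)
B(-268)/F(U, -230) = (2*(-268)/(161 - 268))/((8*(-96)*(-230)²)) = (2*(-268)/(-107))/((8*(-96)*52900)) = (2*(-268)*(-1/107))/(-40627200) = (536/107)*(-1/40627200) = -67/543388800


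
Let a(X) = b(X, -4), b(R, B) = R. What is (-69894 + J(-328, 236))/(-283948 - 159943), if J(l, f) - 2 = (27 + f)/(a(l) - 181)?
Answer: 35575291/225940519 ≈ 0.15745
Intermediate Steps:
a(X) = X
J(l, f) = 2 + (27 + f)/(-181 + l) (J(l, f) = 2 + (27 + f)/(l - 181) = 2 + (27 + f)/(-181 + l))
(-69894 + J(-328, 236))/(-283948 - 159943) = (-69894 + (-335 + 236 + 2*(-328))/(-181 - 328))/(-283948 - 159943) = (-69894 + (-335 + 236 - 656)/(-509))/(-443891) = (-69894 - 1/509*(-755))*(-1/443891) = (-69894 + 755/509)*(-1/443891) = -35575291/509*(-1/443891) = 35575291/225940519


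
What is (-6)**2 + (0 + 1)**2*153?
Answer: 189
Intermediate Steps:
(-6)**2 + (0 + 1)**2*153 = 36 + 1**2*153 = 36 + 1*153 = 36 + 153 = 189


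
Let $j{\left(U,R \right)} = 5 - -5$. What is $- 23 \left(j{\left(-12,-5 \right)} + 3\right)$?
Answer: $-299$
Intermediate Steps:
$j{\left(U,R \right)} = 10$ ($j{\left(U,R \right)} = 5 + 5 = 10$)
$- 23 \left(j{\left(-12,-5 \right)} + 3\right) = - 23 \left(10 + 3\right) = \left(-23\right) 13 = -299$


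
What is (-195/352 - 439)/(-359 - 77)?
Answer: 154723/153472 ≈ 1.0082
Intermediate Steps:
(-195/352 - 439)/(-359 - 77) = (-195*1/352 - 439)/(-436) = (-195/352 - 439)*(-1/436) = -154723/352*(-1/436) = 154723/153472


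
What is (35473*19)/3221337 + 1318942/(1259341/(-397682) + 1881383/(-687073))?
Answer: -1160914588435034077967131/5197470541437873363 ≈ -2.2336e+5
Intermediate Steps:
(35473*19)/3221337 + 1318942/(1259341/(-397682) + 1881383/(-687073)) = 673987*(1/3221337) + 1318942/(1259341*(-1/397682) + 1881383*(-1/687073)) = 673987/3221337 + 1318942/(-1259341/397682 - 1881383/687073) = 673987/3221337 + 1318942/(-1613451353099/273236564786) = 673987/3221337 + 1318942*(-273236564786/1613451353099) = 673987/3221337 - 360383181231976412/1613451353099 = -1160914588435034077967131/5197470541437873363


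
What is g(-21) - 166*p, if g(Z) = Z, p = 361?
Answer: -59947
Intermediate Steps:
g(-21) - 166*p = -21 - 166*361 = -21 - 59926 = -59947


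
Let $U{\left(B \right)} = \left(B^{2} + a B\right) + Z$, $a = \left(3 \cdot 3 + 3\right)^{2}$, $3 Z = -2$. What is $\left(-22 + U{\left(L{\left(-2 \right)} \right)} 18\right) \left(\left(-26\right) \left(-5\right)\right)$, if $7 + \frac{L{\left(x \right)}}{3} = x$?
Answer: $-7396480$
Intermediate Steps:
$L{\left(x \right)} = -21 + 3 x$
$Z = - \frac{2}{3}$ ($Z = \frac{1}{3} \left(-2\right) = - \frac{2}{3} \approx -0.66667$)
$a = 144$ ($a = \left(9 + 3\right)^{2} = 12^{2} = 144$)
$U{\left(B \right)} = - \frac{2}{3} + B^{2} + 144 B$ ($U{\left(B \right)} = \left(B^{2} + 144 B\right) - \frac{2}{3} = - \frac{2}{3} + B^{2} + 144 B$)
$\left(-22 + U{\left(L{\left(-2 \right)} \right)} 18\right) \left(\left(-26\right) \left(-5\right)\right) = \left(-22 + \left(- \frac{2}{3} + \left(-21 + 3 \left(-2\right)\right)^{2} + 144 \left(-21 + 3 \left(-2\right)\right)\right) 18\right) \left(\left(-26\right) \left(-5\right)\right) = \left(-22 + \left(- \frac{2}{3} + \left(-21 - 6\right)^{2} + 144 \left(-21 - 6\right)\right) 18\right) 130 = \left(-22 + \left(- \frac{2}{3} + \left(-27\right)^{2} + 144 \left(-27\right)\right) 18\right) 130 = \left(-22 + \left(- \frac{2}{3} + 729 - 3888\right) 18\right) 130 = \left(-22 - 56874\right) 130 = \left(-56896\right) 130 = -7396480$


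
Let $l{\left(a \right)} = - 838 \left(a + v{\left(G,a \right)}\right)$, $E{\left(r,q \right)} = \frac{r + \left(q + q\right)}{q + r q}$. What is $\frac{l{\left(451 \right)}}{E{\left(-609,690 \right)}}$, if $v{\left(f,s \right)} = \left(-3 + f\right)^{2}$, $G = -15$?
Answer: $\frac{90819088000}{257} \approx 3.5338 \cdot 10^{8}$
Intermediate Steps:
$E{\left(r,q \right)} = \frac{r + 2 q}{q + q r}$
$l{\left(a \right)} = -271512 - 838 a$ ($l{\left(a \right)} = - 838 \left(a + \left(-3 - 15\right)^{2}\right) = - 838 \left(a + \left(-18\right)^{2}\right) = - 838 \left(a + 324\right) = - 838 \left(324 + a\right) = -271512 - 838 a$)
$\frac{l{\left(451 \right)}}{E{\left(-609,690 \right)}} = \frac{-271512 - 377938}{\frac{1}{690} \frac{1}{1 - 609} \left(-609 + 2 \cdot 690\right)} = \frac{-271512 - 377938}{\frac{1}{690} \frac{1}{-608} \left(-609 + 1380\right)} = - \frac{649450}{\frac{1}{690} \left(- \frac{1}{608}\right) 771} = - \frac{649450}{- \frac{257}{139840}} = \left(-649450\right) \left(- \frac{139840}{257}\right) = \frac{90819088000}{257}$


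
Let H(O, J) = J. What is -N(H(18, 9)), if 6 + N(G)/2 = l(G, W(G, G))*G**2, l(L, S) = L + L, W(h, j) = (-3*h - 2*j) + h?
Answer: -2904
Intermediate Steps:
W(h, j) = -2*h - 2*j
l(L, S) = 2*L
N(G) = -12 + 4*G**3 (N(G) = -12 + 2*((2*G)*G**2) = -12 + 2*(2*G**3) = -12 + 4*G**3)
-N(H(18, 9)) = -(-12 + 4*9**3) = -(-12 + 4*729) = -(-12 + 2916) = -1*2904 = -2904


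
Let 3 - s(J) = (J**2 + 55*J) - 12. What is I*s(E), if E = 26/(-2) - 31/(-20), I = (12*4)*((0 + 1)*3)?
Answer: 1849131/25 ≈ 73965.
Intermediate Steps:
I = 144 (I = 48*(1*3) = 48*3 = 144)
E = -229/20 (E = 26*(-1/2) - 31*(-1/20) = -13 + 31/20 = -229/20 ≈ -11.450)
s(J) = 15 - J**2 - 55*J (s(J) = 3 - ((J**2 + 55*J) - 12) = 3 - (-12 + J**2 + 55*J) = 3 + (12 - J**2 - 55*J) = 15 - J**2 - 55*J)
I*s(E) = 144*(15 - (-229/20)**2 - 55*(-229/20)) = 144*(15 - 1*52441/400 + 2519/4) = 144*(15 - 52441/400 + 2519/4) = 144*(205459/400) = 1849131/25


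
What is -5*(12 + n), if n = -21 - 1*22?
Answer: 155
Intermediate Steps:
n = -43 (n = -21 - 22 = -43)
-5*(12 + n) = -5*(12 - 43) = -5*(-31) = 155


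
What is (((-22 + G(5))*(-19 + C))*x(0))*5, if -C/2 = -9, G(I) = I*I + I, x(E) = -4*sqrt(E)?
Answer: 0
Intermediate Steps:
G(I) = I + I**2 (G(I) = I**2 + I = I + I**2)
C = 18 (C = -2*(-9) = 18)
(((-22 + G(5))*(-19 + C))*x(0))*5 = (((-22 + 5*(1 + 5))*(-19 + 18))*(-4*sqrt(0)))*5 = (((-22 + 5*6)*(-1))*(-4*0))*5 = (((-22 + 30)*(-1))*0)*5 = ((8*(-1))*0)*5 = -8*0*5 = 0*5 = 0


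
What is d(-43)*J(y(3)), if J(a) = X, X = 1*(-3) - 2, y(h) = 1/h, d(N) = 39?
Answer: -195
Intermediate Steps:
X = -5 (X = -3 - 2 = -5)
J(a) = -5
d(-43)*J(y(3)) = 39*(-5) = -195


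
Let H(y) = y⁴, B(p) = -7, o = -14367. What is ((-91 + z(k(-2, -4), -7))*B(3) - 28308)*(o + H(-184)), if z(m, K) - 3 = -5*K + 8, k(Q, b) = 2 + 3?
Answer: -32085978831417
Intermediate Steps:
k(Q, b) = 5
z(m, K) = 11 - 5*K (z(m, K) = 3 + (-5*K + 8) = 3 + (8 - 5*K) = 11 - 5*K)
((-91 + z(k(-2, -4), -7))*B(3) - 28308)*(o + H(-184)) = ((-91 + (11 - 5*(-7)))*(-7) - 28308)*(-14367 + (-184)⁴) = ((-91 + (11 + 35))*(-7) - 28308)*(-14367 + 1146228736) = ((-91 + 46)*(-7) - 28308)*1146214369 = (-45*(-7) - 28308)*1146214369 = (315 - 28308)*1146214369 = -27993*1146214369 = -32085978831417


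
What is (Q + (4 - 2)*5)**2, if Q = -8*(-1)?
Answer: 324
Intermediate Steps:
Q = 8
(Q + (4 - 2)*5)**2 = (8 + (4 - 2)*5)**2 = (8 + 2*5)**2 = (8 + 10)**2 = 18**2 = 324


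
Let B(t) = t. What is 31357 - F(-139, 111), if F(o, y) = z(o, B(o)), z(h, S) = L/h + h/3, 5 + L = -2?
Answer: 13095169/417 ≈ 31403.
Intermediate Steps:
L = -7 (L = -5 - 2 = -7)
z(h, S) = -7/h + h/3
F(o, y) = -7/o + o/3
31357 - F(-139, 111) = 31357 - (-7/(-139) + (⅓)*(-139)) = 31357 - (-7*(-1/139) - 139/3) = 31357 - (7/139 - 139/3) = 31357 - 1*(-19300/417) = 31357 + 19300/417 = 13095169/417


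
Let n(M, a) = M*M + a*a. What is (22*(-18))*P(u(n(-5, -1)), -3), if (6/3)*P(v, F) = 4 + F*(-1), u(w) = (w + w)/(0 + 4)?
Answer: -1386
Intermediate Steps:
n(M, a) = M² + a²
u(w) = w/2 (u(w) = (2*w)/4 = (2*w)*(¼) = w/2)
P(v, F) = 2 - F/2 (P(v, F) = (4 + F*(-1))/2 = (4 - F)/2 = 2 - F/2)
(22*(-18))*P(u(n(-5, -1)), -3) = (22*(-18))*(2 - ½*(-3)) = -396*(2 + 3/2) = -396*7/2 = -1386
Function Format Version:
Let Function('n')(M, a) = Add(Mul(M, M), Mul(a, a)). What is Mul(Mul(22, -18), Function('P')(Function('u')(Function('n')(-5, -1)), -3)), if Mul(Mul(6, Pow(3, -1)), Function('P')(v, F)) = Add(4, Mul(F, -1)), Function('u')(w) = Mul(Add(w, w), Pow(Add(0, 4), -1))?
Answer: -1386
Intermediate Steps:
Function('n')(M, a) = Add(Pow(M, 2), Pow(a, 2))
Function('u')(w) = Mul(Rational(1, 2), w) (Function('u')(w) = Mul(Mul(2, w), Pow(4, -1)) = Mul(Mul(2, w), Rational(1, 4)) = Mul(Rational(1, 2), w))
Function('P')(v, F) = Add(2, Mul(Rational(-1, 2), F)) (Function('P')(v, F) = Mul(Rational(1, 2), Add(4, Mul(F, -1))) = Mul(Rational(1, 2), Add(4, Mul(-1, F))) = Add(2, Mul(Rational(-1, 2), F)))
Mul(Mul(22, -18), Function('P')(Function('u')(Function('n')(-5, -1)), -3)) = Mul(Mul(22, -18), Add(2, Mul(Rational(-1, 2), -3))) = Mul(-396, Add(2, Rational(3, 2))) = Mul(-396, Rational(7, 2)) = -1386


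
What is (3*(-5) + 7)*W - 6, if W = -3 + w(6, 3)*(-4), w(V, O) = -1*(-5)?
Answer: 178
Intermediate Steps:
w(V, O) = 5
W = -23 (W = -3 + 5*(-4) = -3 - 20 = -23)
(3*(-5) + 7)*W - 6 = (3*(-5) + 7)*(-23) - 6 = (-15 + 7)*(-23) - 6 = -8*(-23) - 6 = 184 - 6 = 178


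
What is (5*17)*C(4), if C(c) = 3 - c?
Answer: -85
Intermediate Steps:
(5*17)*C(4) = (5*17)*(3 - 1*4) = 85*(3 - 4) = 85*(-1) = -85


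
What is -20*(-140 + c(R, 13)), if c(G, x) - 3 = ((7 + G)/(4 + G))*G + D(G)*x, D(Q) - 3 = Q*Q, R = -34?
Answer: -297988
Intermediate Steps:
D(Q) = 3 + Q² (D(Q) = 3 + Q*Q = 3 + Q²)
c(G, x) = 3 + x*(3 + G²) + G*(7 + G)/(4 + G) (c(G, x) = 3 + (((7 + G)/(4 + G))*G + (3 + G²)*x) = 3 + (((7 + G)/(4 + G))*G + x*(3 + G²)) = 3 + (G*(7 + G)/(4 + G) + x*(3 + G²)) = 3 + (x*(3 + G²) + G*(7 + G)/(4 + G)) = 3 + x*(3 + G²) + G*(7 + G)/(4 + G))
-20*(-140 + c(R, 13)) = -20*(-140 + (12 + (-34)² + 10*(-34) + 4*13*(3 + (-34)²) - 34*13*(3 + (-34)²))/(4 - 34)) = -20*(-140 + (12 + 1156 - 340 + 4*13*(3 + 1156) - 34*13*(3 + 1156))/(-30)) = -20*(-140 - (12 + 1156 - 340 + 4*13*1159 - 34*13*1159)/30) = -20*(-140 - (12 + 1156 - 340 + 60268 - 512278)/30) = -20*(-140 - 1/30*(-451182)) = -20*(-140 + 75197/5) = -20*74497/5 = -297988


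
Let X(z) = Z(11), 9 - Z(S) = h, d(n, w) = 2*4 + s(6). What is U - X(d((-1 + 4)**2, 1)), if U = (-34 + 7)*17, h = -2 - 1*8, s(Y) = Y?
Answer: -478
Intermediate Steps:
d(n, w) = 14 (d(n, w) = 2*4 + 6 = 8 + 6 = 14)
h = -10 (h = -2 - 8 = -10)
Z(S) = 19 (Z(S) = 9 - 1*(-10) = 9 + 10 = 19)
X(z) = 19
U = -459 (U = -27*17 = -459)
U - X(d((-1 + 4)**2, 1)) = -459 - 1*19 = -459 - 19 = -478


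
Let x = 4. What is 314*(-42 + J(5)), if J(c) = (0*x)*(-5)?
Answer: -13188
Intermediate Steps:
J(c) = 0 (J(c) = (0*4)*(-5) = 0*(-5) = 0)
314*(-42 + J(5)) = 314*(-42 + 0) = 314*(-42) = -13188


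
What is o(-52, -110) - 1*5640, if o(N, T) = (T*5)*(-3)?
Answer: -3990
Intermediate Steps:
o(N, T) = -15*T (o(N, T) = (5*T)*(-3) = -15*T)
o(-52, -110) - 1*5640 = -15*(-110) - 1*5640 = 1650 - 5640 = -3990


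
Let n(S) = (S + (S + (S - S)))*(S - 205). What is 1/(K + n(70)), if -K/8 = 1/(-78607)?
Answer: -78607/1485672292 ≈ -5.2910e-5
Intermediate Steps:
n(S) = 2*S*(-205 + S) (n(S) = (S + (S + 0))*(-205 + S) = (S + S)*(-205 + S) = (2*S)*(-205 + S) = 2*S*(-205 + S))
K = 8/78607 (K = -8/(-78607) = -8*(-1/78607) = 8/78607 ≈ 0.00010177)
1/(K + n(70)) = 1/(8/78607 + 2*70*(-205 + 70)) = 1/(8/78607 + 2*70*(-135)) = 1/(8/78607 - 18900) = 1/(-1485672292/78607) = -78607/1485672292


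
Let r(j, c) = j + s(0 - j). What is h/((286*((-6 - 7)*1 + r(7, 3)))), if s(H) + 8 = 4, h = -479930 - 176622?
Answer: 12626/55 ≈ 229.56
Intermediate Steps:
h = -656552
s(H) = -4 (s(H) = -8 + 4 = -4)
r(j, c) = -4 + j (r(j, c) = j - 4 = -4 + j)
h/((286*((-6 - 7)*1 + r(7, 3)))) = -656552*1/(286*((-6 - 7)*1 + (-4 + 7))) = -656552*1/(286*(-13*1 + 3)) = -656552*1/(286*(-13 + 3)) = -656552/(286*(-10)) = -656552/(-2860) = -656552*(-1/2860) = 12626/55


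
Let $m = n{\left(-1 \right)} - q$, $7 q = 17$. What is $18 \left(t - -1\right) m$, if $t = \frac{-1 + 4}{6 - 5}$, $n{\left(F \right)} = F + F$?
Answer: $- \frac{2232}{7} \approx -318.86$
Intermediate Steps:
$n{\left(F \right)} = 2 F$
$q = \frac{17}{7}$ ($q = \frac{1}{7} \cdot 17 = \frac{17}{7} \approx 2.4286$)
$t = 3$ ($t = \frac{3}{1} = 3 \cdot 1 = 3$)
$m = - \frac{31}{7}$ ($m = 2 \left(-1\right) - \frac{17}{7} = -2 - \frac{17}{7} = - \frac{31}{7} \approx -4.4286$)
$18 \left(t - -1\right) m = 18 \left(3 - -1\right) \left(- \frac{31}{7}\right) = 18 \left(3 + 1\right) \left(- \frac{31}{7}\right) = 18 \cdot 4 \left(- \frac{31}{7}\right) = 72 \left(- \frac{31}{7}\right) = - \frac{2232}{7}$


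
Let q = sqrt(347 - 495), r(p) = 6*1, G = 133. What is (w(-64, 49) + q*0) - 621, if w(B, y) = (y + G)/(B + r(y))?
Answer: -18100/29 ≈ -624.14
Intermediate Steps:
r(p) = 6
q = 2*I*sqrt(37) (q = sqrt(-148) = 2*I*sqrt(37) ≈ 12.166*I)
w(B, y) = (133 + y)/(6 + B) (w(B, y) = (y + 133)/(B + 6) = (133 + y)/(6 + B))
(w(-64, 49) + q*0) - 621 = ((133 + 49)/(6 - 64) + (2*I*sqrt(37))*0) - 621 = (182/(-58) + 0) - 621 = (-1/58*182 + 0) - 621 = (-91/29 + 0) - 621 = -91/29 - 621 = -18100/29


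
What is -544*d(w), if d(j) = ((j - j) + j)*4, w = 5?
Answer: -10880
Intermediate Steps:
d(j) = 4*j (d(j) = (0 + j)*4 = j*4 = 4*j)
-544*d(w) = -2176*5 = -544*20 = -10880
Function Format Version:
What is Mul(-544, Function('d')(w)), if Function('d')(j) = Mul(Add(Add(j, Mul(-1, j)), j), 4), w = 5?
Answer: -10880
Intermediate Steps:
Function('d')(j) = Mul(4, j) (Function('d')(j) = Mul(Add(0, j), 4) = Mul(j, 4) = Mul(4, j))
Mul(-544, Function('d')(w)) = Mul(-544, Mul(4, 5)) = Mul(-544, 20) = -10880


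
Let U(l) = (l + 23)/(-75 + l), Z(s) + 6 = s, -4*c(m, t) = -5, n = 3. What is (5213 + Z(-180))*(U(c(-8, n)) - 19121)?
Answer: -28356261384/295 ≈ -9.6123e+7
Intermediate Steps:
c(m, t) = 5/4 (c(m, t) = -1/4*(-5) = 5/4)
Z(s) = -6 + s
U(l) = (23 + l)/(-75 + l)
(5213 + Z(-180))*(U(c(-8, n)) - 19121) = (5213 + (-6 - 180))*((23 + 5/4)/(-75 + 5/4) - 19121) = (5213 - 186)*((97/4)/(-295/4) - 19121) = 5027*(-4/295*97/4 - 19121) = 5027*(-97/295 - 19121) = 5027*(-5640792/295) = -28356261384/295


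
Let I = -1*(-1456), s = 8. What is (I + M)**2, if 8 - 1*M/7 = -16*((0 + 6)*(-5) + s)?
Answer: 906304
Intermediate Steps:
I = 1456
M = -2408 (M = 56 - (-112)*((0 + 6)*(-5) + 8) = 56 - (-112)*(6*(-5) + 8) = 56 - (-112)*(-30 + 8) = 56 - (-112)*(-22) = 56 - 7*352 = 56 - 2464 = -2408)
(I + M)**2 = (1456 - 2408)**2 = (-952)**2 = 906304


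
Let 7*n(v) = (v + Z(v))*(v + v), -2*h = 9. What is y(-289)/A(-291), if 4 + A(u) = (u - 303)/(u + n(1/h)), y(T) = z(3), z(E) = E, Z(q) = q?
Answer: -494943/323126 ≈ -1.5317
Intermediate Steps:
h = -9/2 (h = -½*9 = -9/2 ≈ -4.5000)
n(v) = 4*v²/7 (n(v) = ((v + v)*(v + v))/7 = ((2*v)*(2*v))/7 = (4*v²)/7 = 4*v²/7)
y(T) = 3
A(u) = -4 + (-303 + u)/(16/567 + u) (A(u) = -4 + (u - 303)/(u + 4*(1/(-9/2))²/7) = -4 + (-303 + u)/(u + 4*(-2/9)²/7) = -4 + (-303 + u)/(u + (4/7)*(4/81)) = -4 + (-303 + u)/(u + 16/567) = -4 + (-303 + u)/(16/567 + u))
y(-289)/A(-291) = 3/(((-171865 - 1701*(-291))/(16 + 567*(-291)))) = 3/(((-171865 + 494991)/(16 - 164997))) = 3/((323126/(-164981))) = 3/((-1/164981*323126)) = 3/(-323126/164981) = 3*(-164981/323126) = -494943/323126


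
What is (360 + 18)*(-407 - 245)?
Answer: -246456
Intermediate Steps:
(360 + 18)*(-407 - 245) = 378*(-652) = -246456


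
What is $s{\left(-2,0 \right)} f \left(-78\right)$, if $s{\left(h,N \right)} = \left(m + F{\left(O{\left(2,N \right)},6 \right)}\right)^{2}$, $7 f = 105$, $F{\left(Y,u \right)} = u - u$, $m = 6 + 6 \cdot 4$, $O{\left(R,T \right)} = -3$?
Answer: $-1053000$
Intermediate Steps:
$m = 30$ ($m = 6 + 24 = 30$)
$F{\left(Y,u \right)} = 0$
$f = 15$ ($f = \frac{1}{7} \cdot 105 = 15$)
$s{\left(h,N \right)} = 900$ ($s{\left(h,N \right)} = \left(30 + 0\right)^{2} = 30^{2} = 900$)
$s{\left(-2,0 \right)} f \left(-78\right) = 900 \cdot 15 \left(-78\right) = 13500 \left(-78\right) = -1053000$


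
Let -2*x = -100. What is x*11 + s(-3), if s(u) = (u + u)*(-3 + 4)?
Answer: 544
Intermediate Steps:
x = 50 (x = -½*(-100) = 50)
s(u) = 2*u (s(u) = (2*u)*1 = 2*u)
x*11 + s(-3) = 50*11 + 2*(-3) = 550 - 6 = 544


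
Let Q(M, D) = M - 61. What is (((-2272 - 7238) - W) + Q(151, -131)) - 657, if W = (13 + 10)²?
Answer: -10606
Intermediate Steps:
Q(M, D) = -61 + M
W = 529 (W = 23² = 529)
(((-2272 - 7238) - W) + Q(151, -131)) - 657 = (((-2272 - 7238) - 1*529) + (-61 + 151)) - 657 = ((-9510 - 529) + 90) - 657 = (-10039 + 90) - 657 = -9949 - 657 = -10606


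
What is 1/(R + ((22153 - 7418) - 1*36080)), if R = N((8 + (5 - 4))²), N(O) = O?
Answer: -1/21264 ≈ -4.7028e-5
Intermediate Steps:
R = 81 (R = (8 + (5 - 4))² = (8 + 1)² = 9² = 81)
1/(R + ((22153 - 7418) - 1*36080)) = 1/(81 + ((22153 - 7418) - 1*36080)) = 1/(81 + (14735 - 36080)) = 1/(81 - 21345) = 1/(-21264) = -1/21264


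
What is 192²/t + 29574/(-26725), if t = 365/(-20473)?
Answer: -4033962770742/1950925 ≈ -2.0677e+6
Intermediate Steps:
t = -365/20473 (t = 365*(-1/20473) = -365/20473 ≈ -0.017828)
192²/t + 29574/(-26725) = 192²/(-365/20473) + 29574/(-26725) = 36864*(-20473/365) + 29574*(-1/26725) = -754716672/365 - 29574/26725 = -4033962770742/1950925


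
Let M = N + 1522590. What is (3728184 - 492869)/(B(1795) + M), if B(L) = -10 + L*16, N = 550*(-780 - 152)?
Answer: 647063/207740 ≈ 3.1148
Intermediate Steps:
N = -512600 (N = 550*(-932) = -512600)
B(L) = -10 + 16*L
M = 1009990 (M = -512600 + 1522590 = 1009990)
(3728184 - 492869)/(B(1795) + M) = (3728184 - 492869)/((-10 + 16*1795) + 1009990) = 3235315/((-10 + 28720) + 1009990) = 3235315/(28710 + 1009990) = 3235315/1038700 = 3235315*(1/1038700) = 647063/207740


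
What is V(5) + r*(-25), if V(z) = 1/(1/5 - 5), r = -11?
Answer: 6595/24 ≈ 274.79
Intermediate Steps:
V(z) = -5/24 (V(z) = 1/(1/5 - 5) = 1/(-24/5) = -5/24)
V(5) + r*(-25) = -5/24 - 11*(-25) = -5/24 + 275 = 6595/24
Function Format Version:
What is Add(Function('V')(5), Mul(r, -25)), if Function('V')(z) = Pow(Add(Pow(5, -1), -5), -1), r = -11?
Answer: Rational(6595, 24) ≈ 274.79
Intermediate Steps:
Function('V')(z) = Rational(-5, 24) (Function('V')(z) = Pow(Add(Rational(1, 5), -5), -1) = Pow(Rational(-24, 5), -1) = Rational(-5, 24))
Add(Function('V')(5), Mul(r, -25)) = Add(Rational(-5, 24), Mul(-11, -25)) = Add(Rational(-5, 24), 275) = Rational(6595, 24)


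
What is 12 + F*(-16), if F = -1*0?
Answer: 12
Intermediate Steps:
F = 0
12 + F*(-16) = 12 + 0*(-16) = 12 + 0 = 12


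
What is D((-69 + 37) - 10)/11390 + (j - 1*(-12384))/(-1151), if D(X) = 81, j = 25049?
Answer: -426268639/13109890 ≈ -32.515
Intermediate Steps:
D((-69 + 37) - 10)/11390 + (j - 1*(-12384))/(-1151) = 81/11390 + (25049 - 1*(-12384))/(-1151) = 81*(1/11390) + (25049 + 12384)*(-1/1151) = 81/11390 + 37433*(-1/1151) = 81/11390 - 37433/1151 = -426268639/13109890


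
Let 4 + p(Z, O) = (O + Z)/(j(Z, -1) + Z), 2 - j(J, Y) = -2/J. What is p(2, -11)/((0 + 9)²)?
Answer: -29/405 ≈ -0.071605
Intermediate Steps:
j(J, Y) = 2 + 2/J (j(J, Y) = 2 - (-2)/J = 2 + 2/J)
p(Z, O) = -4 + (O + Z)/(2 + Z + 2/Z) (p(Z, O) = -4 + (O + Z)/((2 + 2/Z) + Z) = -4 + (O + Z)/(2 + Z + 2/Z))
p(2, -11)/((0 + 9)²) = ((-8 - 8*2 - 1*2*(-1*(-11) + 3*2))/(2 + 2² + 2*2))/((0 + 9)²) = ((-8 - 16 - 1*2*(11 + 6))/(2 + 4 + 4))/(9²) = ((-8 - 16 - 1*2*17)/10)/81 = ((-8 - 16 - 34)/10)*(1/81) = ((⅒)*(-58))*(1/81) = -29/5*1/81 = -29/405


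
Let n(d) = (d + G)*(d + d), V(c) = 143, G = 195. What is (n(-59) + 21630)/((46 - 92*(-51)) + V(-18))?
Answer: 5582/4881 ≈ 1.1436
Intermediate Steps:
n(d) = 2*d*(195 + d) (n(d) = (d + 195)*(d + d) = (195 + d)*(2*d) = 2*d*(195 + d))
(n(-59) + 21630)/((46 - 92*(-51)) + V(-18)) = (2*(-59)*(195 - 59) + 21630)/((46 - 92*(-51)) + 143) = (2*(-59)*136 + 21630)/((46 + 4692) + 143) = (-16048 + 21630)/(4738 + 143) = 5582/4881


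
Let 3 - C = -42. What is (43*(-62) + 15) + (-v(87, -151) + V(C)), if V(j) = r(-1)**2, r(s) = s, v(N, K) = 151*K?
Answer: 20151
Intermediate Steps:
C = 45 (C = 3 - 1*(-42) = 3 + 42 = 45)
V(j) = 1 (V(j) = (-1)**2 = 1)
(43*(-62) + 15) + (-v(87, -151) + V(C)) = (43*(-62) + 15) + (-151*(-151) + 1) = (-2666 + 15) + (-1*(-22801) + 1) = -2651 + (22801 + 1) = -2651 + 22802 = 20151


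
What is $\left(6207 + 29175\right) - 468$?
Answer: $34914$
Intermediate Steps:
$\left(6207 + 29175\right) - 468 = 35382 - 468 = 34914$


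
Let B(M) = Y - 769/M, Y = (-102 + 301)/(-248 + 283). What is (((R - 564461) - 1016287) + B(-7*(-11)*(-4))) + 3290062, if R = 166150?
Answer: 2888227161/1540 ≈ 1.8755e+6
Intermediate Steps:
Y = 199/35 ≈ 5.6857
B(M) = 199/35 - 769/M
(((R - 564461) - 1016287) + B(-7*(-11)*(-4))) + 3290062 = (((166150 - 564461) - 1016287) + (199/35 - 769/(-7*(-11)*(-4)))) + 3290062 = ((-398311 - 1016287) + (199/35 - 769/(77*(-4)))) + 3290062 = (-1414598 + (199/35 - 769/(-308))) + 3290062 = (-1414598 + (199/35 - 769*(-1/308))) + 3290062 = (-1414598 + (199/35 + 769/308)) + 3290062 = (-1414598 + 12601/1540) + 3290062 = -2178468319/1540 + 3290062 = 2888227161/1540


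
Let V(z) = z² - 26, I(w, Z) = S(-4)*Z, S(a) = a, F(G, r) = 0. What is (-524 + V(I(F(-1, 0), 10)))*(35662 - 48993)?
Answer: -13997550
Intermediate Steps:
I(w, Z) = -4*Z
V(z) = -26 + z²
(-524 + V(I(F(-1, 0), 10)))*(35662 - 48993) = (-524 + (-26 + (-4*10)²))*(35662 - 48993) = (-524 + (-26 + (-40)²))*(-13331) = (-524 + (-26 + 1600))*(-13331) = (-524 + 1574)*(-13331) = 1050*(-13331) = -13997550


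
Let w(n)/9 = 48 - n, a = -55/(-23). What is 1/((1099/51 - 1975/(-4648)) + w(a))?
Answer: 5452104/2357774339 ≈ 0.0023124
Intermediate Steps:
a = 55/23 (a = -55*(-1/23) = 55/23 ≈ 2.3913)
w(n) = 432 - 9*n (w(n) = 9*(48 - n) = 432 - 9*n)
1/((1099/51 - 1975/(-4648)) + w(a)) = 1/((1099/51 - 1975/(-4648)) + (432 - 9*55/23)) = 1/((1099*(1/51) - 1975*(-1/4648)) + (432 - 495/23)) = 1/((1099/51 + 1975/4648) + 9441/23) = 1/(5208877/237048 + 9441/23) = 1/(2357774339/5452104) = 5452104/2357774339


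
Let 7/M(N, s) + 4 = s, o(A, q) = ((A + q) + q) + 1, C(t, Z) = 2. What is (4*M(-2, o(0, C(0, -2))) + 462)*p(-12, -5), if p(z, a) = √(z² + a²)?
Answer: 6370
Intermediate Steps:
o(A, q) = 1 + A + 2*q (o(A, q) = (A + 2*q) + 1 = 1 + A + 2*q)
p(z, a) = √(a² + z²)
M(N, s) = 7/(-4 + s)
(4*M(-2, o(0, C(0, -2))) + 462)*p(-12, -5) = (4*(7/(-4 + (1 + 0 + 2*2))) + 462)*√((-5)² + (-12)²) = (4*(7/(-4 + (1 + 0 + 4))) + 462)*√(25 + 144) = (4*(7/(-4 + 5)) + 462)*√169 = (4*(7/1) + 462)*13 = (4*(7*1) + 462)*13 = (4*7 + 462)*13 = (28 + 462)*13 = 490*13 = 6370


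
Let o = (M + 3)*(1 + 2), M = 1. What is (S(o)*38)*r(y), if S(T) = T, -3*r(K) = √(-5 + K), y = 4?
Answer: -152*I ≈ -152.0*I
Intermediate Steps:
r(K) = -√(-5 + K)/3
o = 12 (o = (1 + 3)*(1 + 2) = 4*3 = 12)
(S(o)*38)*r(y) = (12*38)*(-√(-5 + 4)/3) = 456*(-I/3) = -152*I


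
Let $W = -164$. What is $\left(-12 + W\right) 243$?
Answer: $-42768$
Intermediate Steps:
$\left(-12 + W\right) 243 = \left(-12 - 164\right) 243 = \left(-176\right) 243 = -42768$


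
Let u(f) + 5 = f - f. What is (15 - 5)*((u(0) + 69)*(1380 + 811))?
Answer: 1402240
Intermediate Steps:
u(f) = -5 (u(f) = -5 + (f - f) = -5 + 0 = -5)
(15 - 5)*((u(0) + 69)*(1380 + 811)) = (15 - 5)*((-5 + 69)*(1380 + 811)) = 10*(64*2191) = 10*140224 = 1402240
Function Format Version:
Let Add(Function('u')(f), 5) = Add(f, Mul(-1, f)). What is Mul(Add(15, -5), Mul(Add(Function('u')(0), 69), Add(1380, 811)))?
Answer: 1402240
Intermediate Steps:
Function('u')(f) = -5 (Function('u')(f) = Add(-5, Add(f, Mul(-1, f))) = Add(-5, 0) = -5)
Mul(Add(15, -5), Mul(Add(Function('u')(0), 69), Add(1380, 811))) = Mul(Add(15, -5), Mul(Add(-5, 69), Add(1380, 811))) = Mul(10, Mul(64, 2191)) = Mul(10, 140224) = 1402240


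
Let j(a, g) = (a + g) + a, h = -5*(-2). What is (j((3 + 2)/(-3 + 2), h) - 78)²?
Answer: 6084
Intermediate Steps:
h = 10
j(a, g) = g + 2*a
(j((3 + 2)/(-3 + 2), h) - 78)² = ((10 + 2*((3 + 2)/(-3 + 2))) - 78)² = ((10 + 2*(5/(-1))) - 78)² = ((10 + 2*(5*(-1))) - 78)² = ((10 + 2*(-5)) - 78)² = ((10 - 10) - 78)² = (0 - 78)² = (-78)² = 6084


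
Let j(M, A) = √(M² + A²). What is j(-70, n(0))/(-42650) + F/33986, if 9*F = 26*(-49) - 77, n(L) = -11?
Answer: -1351/305874 - √5021/42650 ≈ -0.0060783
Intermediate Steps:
j(M, A) = √(A² + M²)
F = -1351/9 (F = (26*(-49) - 77)/9 = (-1274 - 77)/9 = (⅑)*(-1351) = -1351/9 ≈ -150.11)
j(-70, n(0))/(-42650) + F/33986 = √((-11)² + (-70)²)/(-42650) - 1351/9/33986 = √(121 + 4900)*(-1/42650) - 1351/9*1/33986 = √5021*(-1/42650) - 1351/305874 = -√5021/42650 - 1351/305874 = -1351/305874 - √5021/42650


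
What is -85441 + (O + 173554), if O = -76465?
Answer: 11648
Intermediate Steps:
-85441 + (O + 173554) = -85441 + (-76465 + 173554) = -85441 + 97089 = 11648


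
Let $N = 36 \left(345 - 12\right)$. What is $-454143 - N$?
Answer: $-466131$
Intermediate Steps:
$N = 11988$ ($N = 36 \cdot 333 = 11988$)
$-454143 - N = -454143 - 11988 = -466131$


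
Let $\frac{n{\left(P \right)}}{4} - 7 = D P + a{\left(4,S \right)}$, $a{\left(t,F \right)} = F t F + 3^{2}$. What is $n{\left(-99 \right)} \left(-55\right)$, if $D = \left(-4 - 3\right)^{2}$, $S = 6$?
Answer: $1032020$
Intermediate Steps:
$D = 49$ ($D = \left(-7\right)^{2} = 49$)
$a{\left(t,F \right)} = 9 + t F^{2}$ ($a{\left(t,F \right)} = t F^{2} + 9 = 9 + t F^{2}$)
$n{\left(P \right)} = 640 + 196 P$ ($n{\left(P \right)} = 28 + 4 \left(49 P + \left(9 + 4 \cdot 6^{2}\right)\right) = 28 + 4 \left(49 P + \left(9 + 4 \cdot 36\right)\right) = 28 + 4 \left(49 P + \left(9 + 144\right)\right) = 28 + 4 \left(49 P + 153\right) = 28 + 4 \left(153 + 49 P\right) = 28 + \left(612 + 196 P\right) = 640 + 196 P$)
$n{\left(-99 \right)} \left(-55\right) = \left(640 + 196 \left(-99\right)\right) \left(-55\right) = \left(640 - 19404\right) \left(-55\right) = \left(-18764\right) \left(-55\right) = 1032020$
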